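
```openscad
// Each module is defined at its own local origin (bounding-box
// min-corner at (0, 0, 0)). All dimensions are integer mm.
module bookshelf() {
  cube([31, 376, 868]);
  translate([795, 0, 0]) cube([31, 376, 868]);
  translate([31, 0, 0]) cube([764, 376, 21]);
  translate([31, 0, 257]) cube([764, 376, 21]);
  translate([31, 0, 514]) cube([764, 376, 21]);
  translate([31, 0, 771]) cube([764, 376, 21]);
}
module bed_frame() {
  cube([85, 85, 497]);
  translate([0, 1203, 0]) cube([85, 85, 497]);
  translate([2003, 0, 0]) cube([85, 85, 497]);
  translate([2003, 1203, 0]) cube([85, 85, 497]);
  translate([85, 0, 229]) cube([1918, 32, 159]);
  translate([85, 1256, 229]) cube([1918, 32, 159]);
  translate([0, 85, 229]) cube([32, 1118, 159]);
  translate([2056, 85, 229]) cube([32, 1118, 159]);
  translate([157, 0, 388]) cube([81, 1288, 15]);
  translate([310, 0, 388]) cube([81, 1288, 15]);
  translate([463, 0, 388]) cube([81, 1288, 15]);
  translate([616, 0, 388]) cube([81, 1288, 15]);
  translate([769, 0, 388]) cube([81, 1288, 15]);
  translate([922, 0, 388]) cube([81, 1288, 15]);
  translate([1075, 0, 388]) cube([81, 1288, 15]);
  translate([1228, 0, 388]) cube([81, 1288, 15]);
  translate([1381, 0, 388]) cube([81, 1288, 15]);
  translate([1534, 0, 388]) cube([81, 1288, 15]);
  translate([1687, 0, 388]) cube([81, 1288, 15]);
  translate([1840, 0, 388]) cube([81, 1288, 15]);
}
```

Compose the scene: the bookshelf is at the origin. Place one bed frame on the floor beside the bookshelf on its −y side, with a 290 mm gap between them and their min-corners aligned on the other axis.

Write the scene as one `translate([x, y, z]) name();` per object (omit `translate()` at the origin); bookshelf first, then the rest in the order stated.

bookshelf();
translate([0, -1578, 0]) bed_frame();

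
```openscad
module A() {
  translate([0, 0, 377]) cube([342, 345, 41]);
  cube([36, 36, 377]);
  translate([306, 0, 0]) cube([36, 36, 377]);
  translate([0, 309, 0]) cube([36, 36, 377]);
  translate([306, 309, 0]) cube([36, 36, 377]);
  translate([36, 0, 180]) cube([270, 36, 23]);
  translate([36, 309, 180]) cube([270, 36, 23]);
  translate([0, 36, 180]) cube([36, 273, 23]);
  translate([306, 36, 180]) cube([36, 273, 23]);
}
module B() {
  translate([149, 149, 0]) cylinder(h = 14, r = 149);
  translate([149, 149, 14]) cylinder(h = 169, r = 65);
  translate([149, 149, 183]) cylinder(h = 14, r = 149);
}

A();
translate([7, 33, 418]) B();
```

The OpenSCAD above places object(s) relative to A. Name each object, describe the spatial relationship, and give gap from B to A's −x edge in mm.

The spool's min-x is at 7; the stool's min-x is 0; gap = 7 mm.

A is a stool. B is a spool. The spool is on top of the stool. The gap from the spool to the stool's −x edge is 7 mm.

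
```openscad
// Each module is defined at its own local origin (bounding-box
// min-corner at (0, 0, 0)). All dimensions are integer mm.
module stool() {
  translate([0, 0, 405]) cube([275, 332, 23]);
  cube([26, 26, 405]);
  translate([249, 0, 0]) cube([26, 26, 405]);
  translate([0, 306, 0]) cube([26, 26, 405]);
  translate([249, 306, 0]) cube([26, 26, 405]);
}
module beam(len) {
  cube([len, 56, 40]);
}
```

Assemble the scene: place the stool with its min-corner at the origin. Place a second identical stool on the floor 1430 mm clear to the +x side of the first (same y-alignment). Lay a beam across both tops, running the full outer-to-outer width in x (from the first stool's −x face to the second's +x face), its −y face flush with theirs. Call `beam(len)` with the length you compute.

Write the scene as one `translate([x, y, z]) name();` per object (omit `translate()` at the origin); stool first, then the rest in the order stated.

stool();
translate([1705, 0, 0]) stool();
translate([0, 0, 428]) beam(1980);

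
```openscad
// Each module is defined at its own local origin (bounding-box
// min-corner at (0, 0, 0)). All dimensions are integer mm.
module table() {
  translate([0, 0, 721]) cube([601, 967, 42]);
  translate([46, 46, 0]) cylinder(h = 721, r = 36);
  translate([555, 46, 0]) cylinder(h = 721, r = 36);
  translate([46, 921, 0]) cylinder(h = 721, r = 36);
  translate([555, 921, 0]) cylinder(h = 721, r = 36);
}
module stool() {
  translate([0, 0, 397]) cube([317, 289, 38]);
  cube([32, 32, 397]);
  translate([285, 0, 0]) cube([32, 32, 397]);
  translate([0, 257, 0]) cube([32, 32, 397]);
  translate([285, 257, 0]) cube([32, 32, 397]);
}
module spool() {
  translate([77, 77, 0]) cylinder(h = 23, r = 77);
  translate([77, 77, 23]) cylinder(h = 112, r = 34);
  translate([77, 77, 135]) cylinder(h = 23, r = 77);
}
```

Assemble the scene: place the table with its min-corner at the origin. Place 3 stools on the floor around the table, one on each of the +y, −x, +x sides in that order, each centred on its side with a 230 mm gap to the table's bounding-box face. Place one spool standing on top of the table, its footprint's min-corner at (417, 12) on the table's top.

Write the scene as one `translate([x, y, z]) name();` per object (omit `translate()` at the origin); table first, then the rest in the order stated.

table();
translate([142, 1197, 0]) stool();
translate([-547, 339, 0]) stool();
translate([831, 339, 0]) stool();
translate([417, 12, 763]) spool();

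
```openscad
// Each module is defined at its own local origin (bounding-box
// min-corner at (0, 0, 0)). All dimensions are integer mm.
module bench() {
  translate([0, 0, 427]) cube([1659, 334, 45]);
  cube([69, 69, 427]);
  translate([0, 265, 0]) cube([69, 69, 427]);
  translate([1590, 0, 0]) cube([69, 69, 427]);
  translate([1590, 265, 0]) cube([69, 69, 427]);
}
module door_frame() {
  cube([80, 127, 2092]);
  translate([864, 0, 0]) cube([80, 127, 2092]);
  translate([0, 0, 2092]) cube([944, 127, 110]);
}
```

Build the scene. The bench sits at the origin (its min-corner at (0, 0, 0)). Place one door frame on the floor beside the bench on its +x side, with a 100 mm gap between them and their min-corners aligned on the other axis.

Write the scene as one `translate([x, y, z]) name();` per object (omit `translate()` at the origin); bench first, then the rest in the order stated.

bench();
translate([1759, 0, 0]) door_frame();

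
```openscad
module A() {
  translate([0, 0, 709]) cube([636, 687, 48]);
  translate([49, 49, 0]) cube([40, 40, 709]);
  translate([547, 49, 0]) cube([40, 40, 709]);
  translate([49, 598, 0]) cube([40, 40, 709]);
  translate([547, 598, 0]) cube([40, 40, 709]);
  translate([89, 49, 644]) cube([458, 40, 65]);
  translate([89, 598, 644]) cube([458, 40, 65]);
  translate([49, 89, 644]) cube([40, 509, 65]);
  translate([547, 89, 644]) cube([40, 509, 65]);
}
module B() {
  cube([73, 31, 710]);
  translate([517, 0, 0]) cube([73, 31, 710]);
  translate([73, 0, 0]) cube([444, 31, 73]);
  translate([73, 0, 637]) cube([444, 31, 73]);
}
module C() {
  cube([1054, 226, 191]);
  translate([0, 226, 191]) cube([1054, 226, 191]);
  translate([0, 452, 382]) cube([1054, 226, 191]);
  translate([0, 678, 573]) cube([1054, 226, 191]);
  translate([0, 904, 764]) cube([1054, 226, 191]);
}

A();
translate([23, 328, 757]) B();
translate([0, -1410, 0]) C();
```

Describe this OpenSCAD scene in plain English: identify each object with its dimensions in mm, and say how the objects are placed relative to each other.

A is a table with a 636×687 mm rectangular top, 48 mm thick, top surface at z = 757 mm, supported by four 40×40 mm square legs, each inset 49 mm from the nearest pair of top edges, running from the floor. Four apron rails, 40 mm thick and 65 mm tall, run between adjacent legs with their top edges flush with the underside of the top and their outer faces flush with the legs' outer faces.

B is a picture frame with a 444×564 mm rectangular opening (x by z) and a uniform 73 mm border on every side. Frame depth is 31 mm along y. It is built from two vertical stiles running the full outside height and two horizontal rails spanning the gap between the stiles.

C is a run of 5 identical solid stair steps. Each tread is 1054×226 mm and each step block is 191 mm high. Step 1 rests on the floor; step k is offset from step 1 by (k−1)×226 mm in y and (k−1)×191 mm in z.

The picture frame is on top of the table, centred. The staircase is on the floor beside the table on its −y side.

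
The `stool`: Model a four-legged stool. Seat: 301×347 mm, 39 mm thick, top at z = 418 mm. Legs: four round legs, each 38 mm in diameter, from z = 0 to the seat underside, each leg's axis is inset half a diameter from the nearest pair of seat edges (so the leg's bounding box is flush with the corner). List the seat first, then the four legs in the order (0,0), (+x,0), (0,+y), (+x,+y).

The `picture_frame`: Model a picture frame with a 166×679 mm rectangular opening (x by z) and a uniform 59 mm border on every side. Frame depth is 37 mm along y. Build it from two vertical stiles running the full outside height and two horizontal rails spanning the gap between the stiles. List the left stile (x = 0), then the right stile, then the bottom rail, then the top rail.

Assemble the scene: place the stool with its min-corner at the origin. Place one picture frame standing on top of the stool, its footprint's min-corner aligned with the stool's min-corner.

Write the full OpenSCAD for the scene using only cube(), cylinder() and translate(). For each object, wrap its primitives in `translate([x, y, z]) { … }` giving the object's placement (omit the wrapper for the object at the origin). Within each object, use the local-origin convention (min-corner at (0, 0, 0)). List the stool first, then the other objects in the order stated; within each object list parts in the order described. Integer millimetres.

translate([0, 0, 379]) cube([301, 347, 39]);
translate([19, 19, 0]) cylinder(h = 379, r = 19);
translate([282, 19, 0]) cylinder(h = 379, r = 19);
translate([19, 328, 0]) cylinder(h = 379, r = 19);
translate([282, 328, 0]) cylinder(h = 379, r = 19);
translate([0, 0, 418]) {
  cube([59, 37, 797]);
  translate([225, 0, 0]) cube([59, 37, 797]);
  translate([59, 0, 0]) cube([166, 37, 59]);
  translate([59, 0, 738]) cube([166, 37, 59]);
}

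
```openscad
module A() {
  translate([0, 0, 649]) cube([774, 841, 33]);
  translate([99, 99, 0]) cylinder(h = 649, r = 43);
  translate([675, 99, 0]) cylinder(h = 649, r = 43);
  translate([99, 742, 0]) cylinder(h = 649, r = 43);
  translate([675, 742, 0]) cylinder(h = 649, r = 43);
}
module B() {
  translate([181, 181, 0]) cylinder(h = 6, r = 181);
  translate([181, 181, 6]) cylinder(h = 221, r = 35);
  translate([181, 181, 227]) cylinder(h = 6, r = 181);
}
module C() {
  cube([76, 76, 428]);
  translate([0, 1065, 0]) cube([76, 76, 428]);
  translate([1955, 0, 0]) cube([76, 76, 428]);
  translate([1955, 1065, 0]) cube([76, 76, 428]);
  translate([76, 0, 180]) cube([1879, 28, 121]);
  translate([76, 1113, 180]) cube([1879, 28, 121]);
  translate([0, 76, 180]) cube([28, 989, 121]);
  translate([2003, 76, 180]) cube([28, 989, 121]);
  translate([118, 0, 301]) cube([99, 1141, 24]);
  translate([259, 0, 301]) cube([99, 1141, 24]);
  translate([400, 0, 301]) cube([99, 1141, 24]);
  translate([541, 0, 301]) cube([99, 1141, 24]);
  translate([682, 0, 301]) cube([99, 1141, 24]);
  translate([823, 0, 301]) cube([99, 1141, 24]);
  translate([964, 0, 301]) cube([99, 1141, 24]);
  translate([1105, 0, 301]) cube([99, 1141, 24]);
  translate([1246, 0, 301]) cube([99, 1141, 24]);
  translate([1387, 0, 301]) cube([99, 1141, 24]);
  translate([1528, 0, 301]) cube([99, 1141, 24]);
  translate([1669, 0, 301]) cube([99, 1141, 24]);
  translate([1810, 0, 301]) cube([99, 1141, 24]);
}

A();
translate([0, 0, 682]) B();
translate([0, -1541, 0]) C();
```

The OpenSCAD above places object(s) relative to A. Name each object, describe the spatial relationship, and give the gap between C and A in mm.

A is a table. B is a spool. C is a bed frame. The spool is on top of the table. The bed frame is on the floor beside the table on its −y side. The gap between the bed frame and the table is 400 mm.

The bed frame's nearest face is 400 mm from the table's −y face.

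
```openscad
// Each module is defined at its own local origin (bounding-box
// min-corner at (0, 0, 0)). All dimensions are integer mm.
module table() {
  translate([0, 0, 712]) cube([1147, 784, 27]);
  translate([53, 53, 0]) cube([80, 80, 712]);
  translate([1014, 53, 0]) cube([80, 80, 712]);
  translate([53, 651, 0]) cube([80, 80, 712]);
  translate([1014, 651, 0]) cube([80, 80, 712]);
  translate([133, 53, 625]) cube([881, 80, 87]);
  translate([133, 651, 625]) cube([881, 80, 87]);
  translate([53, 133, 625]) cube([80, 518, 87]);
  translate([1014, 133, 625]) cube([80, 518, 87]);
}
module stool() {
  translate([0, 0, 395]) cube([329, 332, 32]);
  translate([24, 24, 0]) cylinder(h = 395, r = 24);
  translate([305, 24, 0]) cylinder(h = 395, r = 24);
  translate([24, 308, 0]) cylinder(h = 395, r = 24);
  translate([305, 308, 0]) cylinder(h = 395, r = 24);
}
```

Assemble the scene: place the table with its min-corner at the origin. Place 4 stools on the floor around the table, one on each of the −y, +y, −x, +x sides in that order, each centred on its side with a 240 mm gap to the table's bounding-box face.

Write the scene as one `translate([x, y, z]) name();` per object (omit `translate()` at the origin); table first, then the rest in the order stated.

table();
translate([409, -572, 0]) stool();
translate([409, 1024, 0]) stool();
translate([-569, 226, 0]) stool();
translate([1387, 226, 0]) stool();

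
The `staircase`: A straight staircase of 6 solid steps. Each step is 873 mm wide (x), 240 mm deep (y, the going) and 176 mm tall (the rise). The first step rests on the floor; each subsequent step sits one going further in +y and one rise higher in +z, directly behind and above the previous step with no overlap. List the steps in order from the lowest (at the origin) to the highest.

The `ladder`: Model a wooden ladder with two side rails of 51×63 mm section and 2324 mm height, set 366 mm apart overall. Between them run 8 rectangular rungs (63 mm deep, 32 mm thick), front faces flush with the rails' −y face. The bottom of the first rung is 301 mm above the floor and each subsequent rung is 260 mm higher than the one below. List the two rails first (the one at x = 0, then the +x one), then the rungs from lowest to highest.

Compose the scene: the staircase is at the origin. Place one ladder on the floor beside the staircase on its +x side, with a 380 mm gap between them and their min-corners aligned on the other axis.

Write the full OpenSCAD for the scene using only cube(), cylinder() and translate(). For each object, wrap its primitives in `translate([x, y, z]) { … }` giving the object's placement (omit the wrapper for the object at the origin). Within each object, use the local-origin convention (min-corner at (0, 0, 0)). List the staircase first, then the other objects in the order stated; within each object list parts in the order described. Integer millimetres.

cube([873, 240, 176]);
translate([0, 240, 176]) cube([873, 240, 176]);
translate([0, 480, 352]) cube([873, 240, 176]);
translate([0, 720, 528]) cube([873, 240, 176]);
translate([0, 960, 704]) cube([873, 240, 176]);
translate([0, 1200, 880]) cube([873, 240, 176]);
translate([1253, 0, 0]) {
  cube([51, 63, 2324]);
  translate([315, 0, 0]) cube([51, 63, 2324]);
  translate([51, 0, 301]) cube([264, 63, 32]);
  translate([51, 0, 561]) cube([264, 63, 32]);
  translate([51, 0, 821]) cube([264, 63, 32]);
  translate([51, 0, 1081]) cube([264, 63, 32]);
  translate([51, 0, 1341]) cube([264, 63, 32]);
  translate([51, 0, 1601]) cube([264, 63, 32]);
  translate([51, 0, 1861]) cube([264, 63, 32]);
  translate([51, 0, 2121]) cube([264, 63, 32]);
}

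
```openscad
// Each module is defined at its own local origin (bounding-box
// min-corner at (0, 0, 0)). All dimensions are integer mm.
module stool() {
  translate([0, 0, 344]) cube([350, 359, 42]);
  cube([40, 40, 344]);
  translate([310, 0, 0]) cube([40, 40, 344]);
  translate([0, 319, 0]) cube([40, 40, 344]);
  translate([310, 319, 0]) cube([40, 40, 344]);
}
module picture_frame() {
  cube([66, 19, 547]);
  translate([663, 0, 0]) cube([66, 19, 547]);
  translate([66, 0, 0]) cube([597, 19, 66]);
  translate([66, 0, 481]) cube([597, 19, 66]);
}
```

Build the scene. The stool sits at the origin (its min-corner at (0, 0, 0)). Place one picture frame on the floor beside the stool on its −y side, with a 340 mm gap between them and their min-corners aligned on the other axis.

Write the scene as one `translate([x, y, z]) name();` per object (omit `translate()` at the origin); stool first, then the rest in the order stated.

stool();
translate([0, -359, 0]) picture_frame();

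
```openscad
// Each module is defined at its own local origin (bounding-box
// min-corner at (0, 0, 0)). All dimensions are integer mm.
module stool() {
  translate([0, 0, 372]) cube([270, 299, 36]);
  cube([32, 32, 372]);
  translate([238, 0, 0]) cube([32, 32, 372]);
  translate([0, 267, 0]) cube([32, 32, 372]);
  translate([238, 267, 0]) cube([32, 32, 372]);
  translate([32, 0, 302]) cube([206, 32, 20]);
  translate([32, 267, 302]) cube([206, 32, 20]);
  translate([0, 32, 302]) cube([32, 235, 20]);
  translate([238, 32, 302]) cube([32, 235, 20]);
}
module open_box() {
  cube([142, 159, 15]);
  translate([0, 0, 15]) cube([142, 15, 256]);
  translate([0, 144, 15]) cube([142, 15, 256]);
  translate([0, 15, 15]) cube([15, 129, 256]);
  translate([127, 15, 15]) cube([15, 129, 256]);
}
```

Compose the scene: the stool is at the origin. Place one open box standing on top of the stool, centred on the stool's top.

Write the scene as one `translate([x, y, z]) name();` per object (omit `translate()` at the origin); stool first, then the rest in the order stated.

stool();
translate([64, 70, 408]) open_box();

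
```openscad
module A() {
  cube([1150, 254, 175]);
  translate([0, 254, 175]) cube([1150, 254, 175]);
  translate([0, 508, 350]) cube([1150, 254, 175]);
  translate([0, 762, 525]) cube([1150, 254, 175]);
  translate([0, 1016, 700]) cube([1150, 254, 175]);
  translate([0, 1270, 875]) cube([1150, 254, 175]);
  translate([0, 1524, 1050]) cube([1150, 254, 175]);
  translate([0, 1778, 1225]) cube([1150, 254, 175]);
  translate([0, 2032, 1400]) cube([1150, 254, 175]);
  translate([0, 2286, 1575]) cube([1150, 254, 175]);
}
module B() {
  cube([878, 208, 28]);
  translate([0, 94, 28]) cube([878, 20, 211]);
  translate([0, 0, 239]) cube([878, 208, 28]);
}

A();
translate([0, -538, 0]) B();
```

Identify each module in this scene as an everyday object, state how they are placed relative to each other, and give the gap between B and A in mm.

A is a staircase. B is an I-beam. The I-beam is on the floor beside the staircase on its −y side. The gap between the I-beam and the staircase is 330 mm.

The I-beam's nearest face is 330 mm from the staircase's −y face.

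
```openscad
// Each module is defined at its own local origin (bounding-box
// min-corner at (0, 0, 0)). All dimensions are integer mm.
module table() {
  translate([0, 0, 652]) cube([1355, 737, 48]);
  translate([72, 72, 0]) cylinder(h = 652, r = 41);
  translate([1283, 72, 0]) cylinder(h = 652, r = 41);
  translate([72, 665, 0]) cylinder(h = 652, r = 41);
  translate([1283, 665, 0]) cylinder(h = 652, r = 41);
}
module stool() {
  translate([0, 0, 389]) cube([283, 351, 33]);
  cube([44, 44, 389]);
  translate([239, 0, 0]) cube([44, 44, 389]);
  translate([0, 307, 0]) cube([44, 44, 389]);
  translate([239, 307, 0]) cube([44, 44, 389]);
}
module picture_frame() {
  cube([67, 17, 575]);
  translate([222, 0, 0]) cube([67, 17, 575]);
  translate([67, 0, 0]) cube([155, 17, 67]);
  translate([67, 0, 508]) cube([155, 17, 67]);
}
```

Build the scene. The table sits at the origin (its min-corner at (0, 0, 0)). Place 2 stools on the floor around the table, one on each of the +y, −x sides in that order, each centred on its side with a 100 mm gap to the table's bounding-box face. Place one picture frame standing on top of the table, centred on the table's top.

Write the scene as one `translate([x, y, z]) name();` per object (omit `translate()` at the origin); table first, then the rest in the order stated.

table();
translate([536, 837, 0]) stool();
translate([-383, 193, 0]) stool();
translate([533, 360, 700]) picture_frame();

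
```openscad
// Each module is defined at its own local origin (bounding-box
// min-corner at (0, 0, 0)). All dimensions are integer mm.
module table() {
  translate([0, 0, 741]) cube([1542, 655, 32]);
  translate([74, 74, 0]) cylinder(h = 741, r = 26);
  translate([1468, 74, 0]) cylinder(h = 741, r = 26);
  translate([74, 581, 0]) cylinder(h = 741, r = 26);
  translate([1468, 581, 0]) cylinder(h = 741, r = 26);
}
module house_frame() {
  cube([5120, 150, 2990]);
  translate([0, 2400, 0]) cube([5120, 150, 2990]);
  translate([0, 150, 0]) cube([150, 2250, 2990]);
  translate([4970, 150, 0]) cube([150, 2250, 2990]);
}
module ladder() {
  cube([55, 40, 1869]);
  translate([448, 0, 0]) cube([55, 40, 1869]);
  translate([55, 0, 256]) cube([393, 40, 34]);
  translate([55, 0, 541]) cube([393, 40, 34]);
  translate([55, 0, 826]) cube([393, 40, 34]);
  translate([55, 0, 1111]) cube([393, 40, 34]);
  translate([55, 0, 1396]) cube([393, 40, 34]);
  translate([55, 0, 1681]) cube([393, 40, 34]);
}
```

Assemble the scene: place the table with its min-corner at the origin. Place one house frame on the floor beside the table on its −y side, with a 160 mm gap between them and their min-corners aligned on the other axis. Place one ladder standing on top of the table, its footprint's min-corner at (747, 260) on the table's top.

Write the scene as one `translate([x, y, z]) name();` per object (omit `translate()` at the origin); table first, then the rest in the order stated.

table();
translate([0, -2710, 0]) house_frame();
translate([747, 260, 773]) ladder();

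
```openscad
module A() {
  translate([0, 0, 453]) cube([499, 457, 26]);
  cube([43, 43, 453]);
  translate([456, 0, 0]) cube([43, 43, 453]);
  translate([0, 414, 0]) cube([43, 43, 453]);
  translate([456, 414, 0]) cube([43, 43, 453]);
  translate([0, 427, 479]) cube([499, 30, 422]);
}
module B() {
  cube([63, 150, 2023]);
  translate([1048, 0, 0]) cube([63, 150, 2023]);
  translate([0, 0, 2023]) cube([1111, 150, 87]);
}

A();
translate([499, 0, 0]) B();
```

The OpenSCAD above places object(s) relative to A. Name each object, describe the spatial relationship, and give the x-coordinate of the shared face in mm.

The chair's +x face and the door frame's −x face are both at x = 499 mm.

A is a chair. B is a door frame. The door frame is against the chair's +x side, with their −y faces flush. The x-coordinate of the shared face is 499 mm.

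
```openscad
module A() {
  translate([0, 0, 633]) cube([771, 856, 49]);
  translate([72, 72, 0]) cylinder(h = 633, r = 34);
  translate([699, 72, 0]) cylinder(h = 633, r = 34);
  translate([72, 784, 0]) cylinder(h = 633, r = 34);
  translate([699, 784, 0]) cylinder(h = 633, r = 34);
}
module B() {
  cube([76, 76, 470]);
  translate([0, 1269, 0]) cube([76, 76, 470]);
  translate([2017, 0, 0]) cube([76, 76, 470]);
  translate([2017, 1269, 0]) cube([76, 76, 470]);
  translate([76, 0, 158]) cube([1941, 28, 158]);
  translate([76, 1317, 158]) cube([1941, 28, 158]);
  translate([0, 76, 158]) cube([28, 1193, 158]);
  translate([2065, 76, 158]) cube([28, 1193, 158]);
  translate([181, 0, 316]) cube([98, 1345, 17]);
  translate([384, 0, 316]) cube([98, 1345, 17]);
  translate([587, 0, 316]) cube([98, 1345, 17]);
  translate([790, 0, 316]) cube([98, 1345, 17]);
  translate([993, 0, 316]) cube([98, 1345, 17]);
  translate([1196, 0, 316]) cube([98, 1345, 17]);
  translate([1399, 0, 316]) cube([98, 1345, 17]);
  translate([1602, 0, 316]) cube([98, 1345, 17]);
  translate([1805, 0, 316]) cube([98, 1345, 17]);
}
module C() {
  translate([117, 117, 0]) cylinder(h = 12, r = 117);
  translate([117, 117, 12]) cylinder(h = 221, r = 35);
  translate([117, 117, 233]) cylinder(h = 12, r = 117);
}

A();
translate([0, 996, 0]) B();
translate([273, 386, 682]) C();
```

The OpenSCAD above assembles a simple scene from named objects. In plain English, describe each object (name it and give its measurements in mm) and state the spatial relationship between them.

A is a table: top 771 mm (x) × 856 mm (y), 49 mm thick, upper face at z = 682 mm, on four round legs of 68 mm diameter, each leg's bounding box inset 38 mm from the nearest pair of top edges, running from z = 0 to the bottom of the top.

B is a bed frame 2093 mm long (x) by 1345 mm wide (y). Four 76×76 mm corner posts, 470 mm tall, at the corners of the footprint. Four rails of 28 mm thickness and 158 mm height run between adjacent posts with their undersides at z = 158 mm, their outer faces flush with the outside of the frame (the two x-running rails run between the posts' inner faces; the two y-running rails run between the posts' inner faces). 9 slats, each 98 mm wide (x) and 17 mm thick, lie across the top of the two x-running rails, running the full 1345 mm width of the frame in y; the slats are evenly spaced along x between the inner faces of the end posts with equal gaps (rounded down to the nearest mm) at the −x end and between each pair — any rounding remainder accumulates at the +x end.

C is a spool: two coaxial disc flanges of radius 117 mm and thickness 12 mm, joined by a core cylinder of radius 35 mm and height 221 mm. The lower flange rests on z = 0 and the three cylinders share a vertical axis.

The bed frame is on the floor beside the table on its +y side. The spool is on top of the table.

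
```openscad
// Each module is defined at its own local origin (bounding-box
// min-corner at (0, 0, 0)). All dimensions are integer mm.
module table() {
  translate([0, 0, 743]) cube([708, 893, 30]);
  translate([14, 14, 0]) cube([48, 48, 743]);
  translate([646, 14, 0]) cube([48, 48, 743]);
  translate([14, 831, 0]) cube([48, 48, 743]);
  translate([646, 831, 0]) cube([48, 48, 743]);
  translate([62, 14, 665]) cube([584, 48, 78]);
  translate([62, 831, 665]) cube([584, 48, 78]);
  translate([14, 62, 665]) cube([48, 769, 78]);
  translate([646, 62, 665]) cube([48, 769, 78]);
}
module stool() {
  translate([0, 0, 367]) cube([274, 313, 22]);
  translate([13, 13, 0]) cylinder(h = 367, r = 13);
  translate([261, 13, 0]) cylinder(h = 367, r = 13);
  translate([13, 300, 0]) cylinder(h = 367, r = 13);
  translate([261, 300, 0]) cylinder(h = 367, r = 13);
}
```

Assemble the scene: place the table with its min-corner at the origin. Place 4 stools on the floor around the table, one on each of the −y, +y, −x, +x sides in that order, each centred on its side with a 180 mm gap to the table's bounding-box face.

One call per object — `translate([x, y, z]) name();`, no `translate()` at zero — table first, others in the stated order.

table();
translate([217, -493, 0]) stool();
translate([217, 1073, 0]) stool();
translate([-454, 290, 0]) stool();
translate([888, 290, 0]) stool();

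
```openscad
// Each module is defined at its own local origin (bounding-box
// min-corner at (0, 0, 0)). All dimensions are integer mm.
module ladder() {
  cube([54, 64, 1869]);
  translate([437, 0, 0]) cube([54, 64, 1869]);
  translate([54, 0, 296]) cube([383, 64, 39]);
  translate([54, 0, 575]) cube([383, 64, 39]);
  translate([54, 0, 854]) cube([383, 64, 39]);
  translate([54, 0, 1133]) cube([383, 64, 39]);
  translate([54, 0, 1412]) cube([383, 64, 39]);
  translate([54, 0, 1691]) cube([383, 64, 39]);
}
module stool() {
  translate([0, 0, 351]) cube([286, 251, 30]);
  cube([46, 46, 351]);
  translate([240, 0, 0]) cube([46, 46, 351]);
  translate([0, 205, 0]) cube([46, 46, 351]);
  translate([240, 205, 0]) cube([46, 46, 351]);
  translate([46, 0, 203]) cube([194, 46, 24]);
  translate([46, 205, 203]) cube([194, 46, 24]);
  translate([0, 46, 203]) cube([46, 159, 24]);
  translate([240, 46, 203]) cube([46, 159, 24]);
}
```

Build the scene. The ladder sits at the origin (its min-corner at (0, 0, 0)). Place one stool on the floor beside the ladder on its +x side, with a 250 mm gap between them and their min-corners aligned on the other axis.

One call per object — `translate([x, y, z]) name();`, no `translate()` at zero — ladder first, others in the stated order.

ladder();
translate([741, 0, 0]) stool();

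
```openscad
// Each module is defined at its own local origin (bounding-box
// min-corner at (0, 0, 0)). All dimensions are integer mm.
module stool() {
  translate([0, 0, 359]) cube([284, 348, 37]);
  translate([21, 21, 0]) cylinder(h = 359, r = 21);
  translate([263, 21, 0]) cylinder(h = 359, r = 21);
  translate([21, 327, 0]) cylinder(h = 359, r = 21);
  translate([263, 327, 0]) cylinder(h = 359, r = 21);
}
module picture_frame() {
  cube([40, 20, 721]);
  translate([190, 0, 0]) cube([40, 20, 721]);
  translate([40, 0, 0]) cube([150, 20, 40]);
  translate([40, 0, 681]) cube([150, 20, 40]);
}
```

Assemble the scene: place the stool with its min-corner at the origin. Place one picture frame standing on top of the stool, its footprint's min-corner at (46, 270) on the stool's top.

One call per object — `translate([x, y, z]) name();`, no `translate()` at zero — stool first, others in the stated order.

stool();
translate([46, 270, 396]) picture_frame();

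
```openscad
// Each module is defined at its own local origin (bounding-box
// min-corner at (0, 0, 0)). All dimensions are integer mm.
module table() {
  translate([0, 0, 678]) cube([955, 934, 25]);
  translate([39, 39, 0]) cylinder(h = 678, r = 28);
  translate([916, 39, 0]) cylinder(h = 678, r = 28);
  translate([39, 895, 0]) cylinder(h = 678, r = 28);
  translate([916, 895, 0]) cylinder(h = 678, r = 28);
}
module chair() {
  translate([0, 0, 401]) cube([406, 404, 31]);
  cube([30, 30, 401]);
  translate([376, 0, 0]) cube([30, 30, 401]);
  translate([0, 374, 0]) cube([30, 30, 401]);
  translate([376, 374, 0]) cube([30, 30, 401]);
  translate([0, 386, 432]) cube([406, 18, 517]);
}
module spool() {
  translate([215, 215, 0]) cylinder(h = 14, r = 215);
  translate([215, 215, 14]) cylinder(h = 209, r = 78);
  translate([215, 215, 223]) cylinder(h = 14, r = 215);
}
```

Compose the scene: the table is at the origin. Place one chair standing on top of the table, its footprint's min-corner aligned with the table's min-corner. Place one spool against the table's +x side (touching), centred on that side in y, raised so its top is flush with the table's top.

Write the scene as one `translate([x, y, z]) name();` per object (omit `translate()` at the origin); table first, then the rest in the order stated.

table();
translate([0, 0, 703]) chair();
translate([955, 252, 466]) spool();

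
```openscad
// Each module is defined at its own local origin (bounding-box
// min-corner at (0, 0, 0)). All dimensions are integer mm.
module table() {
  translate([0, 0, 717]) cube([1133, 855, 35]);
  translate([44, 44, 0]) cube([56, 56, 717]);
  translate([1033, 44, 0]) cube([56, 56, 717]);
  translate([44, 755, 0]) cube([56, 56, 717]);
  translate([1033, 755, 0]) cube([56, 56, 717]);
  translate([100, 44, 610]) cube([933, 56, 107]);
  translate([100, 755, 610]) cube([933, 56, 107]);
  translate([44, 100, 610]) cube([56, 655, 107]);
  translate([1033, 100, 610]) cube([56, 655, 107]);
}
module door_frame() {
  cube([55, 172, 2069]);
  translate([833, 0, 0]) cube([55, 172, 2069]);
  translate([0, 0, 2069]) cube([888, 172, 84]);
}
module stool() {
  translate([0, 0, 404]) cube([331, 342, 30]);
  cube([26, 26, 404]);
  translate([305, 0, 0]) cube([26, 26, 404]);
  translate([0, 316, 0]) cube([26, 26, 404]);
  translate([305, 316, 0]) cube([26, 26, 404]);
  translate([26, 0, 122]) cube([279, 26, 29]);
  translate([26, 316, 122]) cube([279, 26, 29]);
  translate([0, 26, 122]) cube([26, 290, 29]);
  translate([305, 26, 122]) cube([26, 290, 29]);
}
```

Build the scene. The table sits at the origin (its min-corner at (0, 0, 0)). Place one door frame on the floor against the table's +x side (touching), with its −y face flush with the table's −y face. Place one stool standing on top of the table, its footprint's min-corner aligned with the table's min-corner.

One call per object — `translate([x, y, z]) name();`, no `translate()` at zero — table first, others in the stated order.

table();
translate([1133, 0, 0]) door_frame();
translate([0, 0, 752]) stool();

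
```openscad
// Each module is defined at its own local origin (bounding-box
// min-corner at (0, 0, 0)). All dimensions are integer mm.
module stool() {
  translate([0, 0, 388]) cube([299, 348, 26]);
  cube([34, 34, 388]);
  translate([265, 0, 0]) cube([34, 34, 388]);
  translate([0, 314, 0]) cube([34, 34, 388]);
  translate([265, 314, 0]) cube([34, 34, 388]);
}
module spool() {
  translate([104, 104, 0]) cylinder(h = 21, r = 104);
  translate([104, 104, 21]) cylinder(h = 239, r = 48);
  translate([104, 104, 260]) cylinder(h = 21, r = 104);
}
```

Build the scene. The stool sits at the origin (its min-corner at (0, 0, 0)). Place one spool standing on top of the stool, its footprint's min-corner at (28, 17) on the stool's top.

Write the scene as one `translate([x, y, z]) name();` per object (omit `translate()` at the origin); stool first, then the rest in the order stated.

stool();
translate([28, 17, 414]) spool();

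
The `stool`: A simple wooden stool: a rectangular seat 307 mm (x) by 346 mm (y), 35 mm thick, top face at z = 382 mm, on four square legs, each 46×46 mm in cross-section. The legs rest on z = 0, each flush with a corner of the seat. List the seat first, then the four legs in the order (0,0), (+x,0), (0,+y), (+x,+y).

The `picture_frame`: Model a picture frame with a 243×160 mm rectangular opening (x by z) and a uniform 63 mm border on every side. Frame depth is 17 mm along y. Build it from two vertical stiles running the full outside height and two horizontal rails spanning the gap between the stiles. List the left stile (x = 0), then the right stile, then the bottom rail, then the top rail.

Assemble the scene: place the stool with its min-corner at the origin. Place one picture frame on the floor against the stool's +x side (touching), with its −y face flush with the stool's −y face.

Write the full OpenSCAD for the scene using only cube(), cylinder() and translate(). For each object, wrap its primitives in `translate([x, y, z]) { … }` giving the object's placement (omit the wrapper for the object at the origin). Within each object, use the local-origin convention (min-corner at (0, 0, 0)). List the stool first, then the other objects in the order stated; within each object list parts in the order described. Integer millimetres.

translate([0, 0, 347]) cube([307, 346, 35]);
cube([46, 46, 347]);
translate([261, 0, 0]) cube([46, 46, 347]);
translate([0, 300, 0]) cube([46, 46, 347]);
translate([261, 300, 0]) cube([46, 46, 347]);
translate([307, 0, 0]) {
  cube([63, 17, 286]);
  translate([306, 0, 0]) cube([63, 17, 286]);
  translate([63, 0, 0]) cube([243, 17, 63]);
  translate([63, 0, 223]) cube([243, 17, 63]);
}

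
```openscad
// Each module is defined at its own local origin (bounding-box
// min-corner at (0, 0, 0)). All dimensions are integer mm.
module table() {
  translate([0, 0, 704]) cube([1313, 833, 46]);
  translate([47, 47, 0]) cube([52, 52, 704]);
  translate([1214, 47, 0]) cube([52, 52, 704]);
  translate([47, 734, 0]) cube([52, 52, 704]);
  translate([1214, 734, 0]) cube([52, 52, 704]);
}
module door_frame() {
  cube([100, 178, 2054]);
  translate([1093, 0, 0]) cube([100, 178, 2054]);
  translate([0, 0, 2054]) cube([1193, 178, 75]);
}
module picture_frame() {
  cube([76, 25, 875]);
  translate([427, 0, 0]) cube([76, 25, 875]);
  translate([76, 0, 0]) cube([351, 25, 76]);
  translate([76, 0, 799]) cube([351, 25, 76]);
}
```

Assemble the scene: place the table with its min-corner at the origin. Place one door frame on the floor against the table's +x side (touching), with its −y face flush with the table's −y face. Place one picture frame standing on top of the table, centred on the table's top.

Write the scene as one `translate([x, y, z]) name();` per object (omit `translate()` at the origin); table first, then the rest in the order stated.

table();
translate([1313, 0, 0]) door_frame();
translate([405, 404, 750]) picture_frame();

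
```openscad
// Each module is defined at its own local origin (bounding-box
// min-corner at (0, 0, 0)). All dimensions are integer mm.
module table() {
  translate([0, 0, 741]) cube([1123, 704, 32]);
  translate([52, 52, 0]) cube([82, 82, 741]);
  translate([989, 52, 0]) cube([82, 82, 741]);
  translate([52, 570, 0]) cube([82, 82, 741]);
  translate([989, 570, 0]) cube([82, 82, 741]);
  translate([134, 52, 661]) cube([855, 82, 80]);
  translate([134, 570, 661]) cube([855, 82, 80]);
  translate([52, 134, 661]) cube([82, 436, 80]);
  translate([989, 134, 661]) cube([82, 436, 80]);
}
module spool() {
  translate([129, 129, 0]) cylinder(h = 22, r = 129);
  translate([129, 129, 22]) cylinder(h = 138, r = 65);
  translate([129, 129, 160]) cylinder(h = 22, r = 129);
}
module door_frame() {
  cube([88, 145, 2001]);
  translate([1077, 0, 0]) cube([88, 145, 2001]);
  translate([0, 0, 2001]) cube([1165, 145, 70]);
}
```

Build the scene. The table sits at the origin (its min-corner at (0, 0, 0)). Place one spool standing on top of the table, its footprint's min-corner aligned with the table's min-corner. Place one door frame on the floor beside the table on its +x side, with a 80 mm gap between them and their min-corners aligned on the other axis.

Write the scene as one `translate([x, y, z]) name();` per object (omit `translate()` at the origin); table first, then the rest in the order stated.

table();
translate([0, 0, 773]) spool();
translate([1203, 0, 0]) door_frame();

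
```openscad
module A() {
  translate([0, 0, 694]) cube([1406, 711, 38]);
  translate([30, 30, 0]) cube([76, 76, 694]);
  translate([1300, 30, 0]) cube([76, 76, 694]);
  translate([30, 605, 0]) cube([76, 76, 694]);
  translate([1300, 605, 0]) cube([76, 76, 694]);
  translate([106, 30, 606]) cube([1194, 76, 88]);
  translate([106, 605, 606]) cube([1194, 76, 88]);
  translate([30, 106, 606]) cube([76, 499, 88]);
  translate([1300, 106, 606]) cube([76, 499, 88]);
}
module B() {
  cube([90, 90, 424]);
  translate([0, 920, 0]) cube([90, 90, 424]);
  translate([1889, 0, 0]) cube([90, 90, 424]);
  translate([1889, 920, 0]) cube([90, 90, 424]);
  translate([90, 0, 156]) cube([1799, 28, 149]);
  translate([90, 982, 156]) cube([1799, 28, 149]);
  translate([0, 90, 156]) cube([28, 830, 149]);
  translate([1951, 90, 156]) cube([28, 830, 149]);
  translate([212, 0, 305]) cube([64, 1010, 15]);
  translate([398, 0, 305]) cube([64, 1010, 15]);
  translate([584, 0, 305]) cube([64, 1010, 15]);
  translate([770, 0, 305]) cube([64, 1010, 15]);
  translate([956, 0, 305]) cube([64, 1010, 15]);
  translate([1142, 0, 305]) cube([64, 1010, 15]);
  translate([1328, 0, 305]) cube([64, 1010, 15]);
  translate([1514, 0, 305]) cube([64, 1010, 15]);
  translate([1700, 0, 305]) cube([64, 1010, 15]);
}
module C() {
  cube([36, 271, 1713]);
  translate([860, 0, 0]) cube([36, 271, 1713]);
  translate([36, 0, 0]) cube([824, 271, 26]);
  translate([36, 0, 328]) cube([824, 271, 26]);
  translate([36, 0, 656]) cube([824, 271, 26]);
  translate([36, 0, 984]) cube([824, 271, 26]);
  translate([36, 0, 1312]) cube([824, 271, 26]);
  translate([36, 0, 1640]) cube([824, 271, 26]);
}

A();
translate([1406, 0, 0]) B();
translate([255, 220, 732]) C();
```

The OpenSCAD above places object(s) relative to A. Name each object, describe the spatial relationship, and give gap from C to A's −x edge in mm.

The bookshelf's min-x is at 255; the table's min-x is 0; gap = 255 mm.

A is a table. B is a bed frame. C is a bookshelf. The bed frame is against the table's +x side, with their −y faces flush. The bookshelf is on top of the table, centred. The gap from the bookshelf to the table's −x edge is 255 mm.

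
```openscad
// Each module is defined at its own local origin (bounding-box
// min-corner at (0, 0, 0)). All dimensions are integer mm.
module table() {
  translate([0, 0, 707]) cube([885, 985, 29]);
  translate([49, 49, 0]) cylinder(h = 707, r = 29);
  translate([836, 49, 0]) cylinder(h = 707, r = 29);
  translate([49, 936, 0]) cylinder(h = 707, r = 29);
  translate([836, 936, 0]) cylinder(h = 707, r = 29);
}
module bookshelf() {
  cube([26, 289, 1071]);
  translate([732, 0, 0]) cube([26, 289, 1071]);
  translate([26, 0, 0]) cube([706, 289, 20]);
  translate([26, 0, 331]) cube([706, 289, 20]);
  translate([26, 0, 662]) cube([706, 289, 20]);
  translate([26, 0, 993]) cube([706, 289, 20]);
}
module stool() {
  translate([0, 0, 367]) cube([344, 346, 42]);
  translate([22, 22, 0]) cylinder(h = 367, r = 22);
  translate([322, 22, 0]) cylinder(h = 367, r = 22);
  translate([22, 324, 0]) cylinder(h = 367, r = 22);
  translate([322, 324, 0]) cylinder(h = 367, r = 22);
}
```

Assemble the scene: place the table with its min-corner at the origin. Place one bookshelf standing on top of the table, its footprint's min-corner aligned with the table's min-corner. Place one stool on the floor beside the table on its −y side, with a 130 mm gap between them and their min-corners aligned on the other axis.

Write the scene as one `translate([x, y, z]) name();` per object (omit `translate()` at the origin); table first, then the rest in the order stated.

table();
translate([0, 0, 736]) bookshelf();
translate([0, -476, 0]) stool();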